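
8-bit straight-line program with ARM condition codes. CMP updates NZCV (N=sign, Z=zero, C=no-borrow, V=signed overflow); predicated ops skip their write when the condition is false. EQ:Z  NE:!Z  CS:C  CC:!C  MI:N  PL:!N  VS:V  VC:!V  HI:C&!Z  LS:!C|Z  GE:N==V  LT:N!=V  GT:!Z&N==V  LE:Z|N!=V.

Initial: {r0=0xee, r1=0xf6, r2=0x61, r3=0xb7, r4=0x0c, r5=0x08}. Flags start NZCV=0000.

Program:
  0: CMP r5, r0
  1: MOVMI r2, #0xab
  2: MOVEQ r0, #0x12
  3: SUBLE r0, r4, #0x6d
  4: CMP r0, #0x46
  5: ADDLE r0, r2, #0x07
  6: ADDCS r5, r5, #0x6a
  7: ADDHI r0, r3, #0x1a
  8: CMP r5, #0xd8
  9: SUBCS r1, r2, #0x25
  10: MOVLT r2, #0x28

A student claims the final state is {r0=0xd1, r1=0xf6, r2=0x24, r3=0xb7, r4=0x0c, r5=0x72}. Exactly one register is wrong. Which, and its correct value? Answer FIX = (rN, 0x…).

[0] flags=0000 → (cmp)
[1] flags=0000 MI?F → skip
[2] flags=0000 EQ?F → skip
[3] flags=0000 LE?F → skip
[4] flags=1010 → (cmp)
[5] flags=1010 LE?T → r0=0x68
[6] flags=1010 CS?T → r5=0x72
[7] flags=1010 HI?T → r0=0xd1
[8] flags=1001 → (cmp)
[9] flags=1001 CS?F → skip
[10] flags=1001 LT?F → skip

FIX = (r2, 0x61)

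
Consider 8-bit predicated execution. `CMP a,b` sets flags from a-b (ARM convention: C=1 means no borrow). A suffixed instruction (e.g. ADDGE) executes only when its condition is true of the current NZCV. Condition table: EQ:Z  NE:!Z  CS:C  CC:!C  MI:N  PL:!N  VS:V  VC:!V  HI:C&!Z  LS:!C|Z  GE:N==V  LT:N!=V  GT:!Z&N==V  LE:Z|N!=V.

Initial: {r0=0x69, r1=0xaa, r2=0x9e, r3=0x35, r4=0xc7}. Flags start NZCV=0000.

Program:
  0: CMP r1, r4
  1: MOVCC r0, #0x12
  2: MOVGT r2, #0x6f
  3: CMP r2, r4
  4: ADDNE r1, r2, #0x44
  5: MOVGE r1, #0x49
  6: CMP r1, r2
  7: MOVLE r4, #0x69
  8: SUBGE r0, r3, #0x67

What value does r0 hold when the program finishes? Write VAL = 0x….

[0] flags=1000 → (cmp)
[1] flags=1000 CC?T → r0=0x12
[2] flags=1000 GT?F → skip
[3] flags=1000 → (cmp)
[4] flags=1000 NE?T → r1=0xe2
[5] flags=1000 GE?F → skip
[6] flags=0010 → (cmp)
[7] flags=0010 LE?F → skip
[8] flags=0010 GE?T → r0=0xce

VAL = 0xce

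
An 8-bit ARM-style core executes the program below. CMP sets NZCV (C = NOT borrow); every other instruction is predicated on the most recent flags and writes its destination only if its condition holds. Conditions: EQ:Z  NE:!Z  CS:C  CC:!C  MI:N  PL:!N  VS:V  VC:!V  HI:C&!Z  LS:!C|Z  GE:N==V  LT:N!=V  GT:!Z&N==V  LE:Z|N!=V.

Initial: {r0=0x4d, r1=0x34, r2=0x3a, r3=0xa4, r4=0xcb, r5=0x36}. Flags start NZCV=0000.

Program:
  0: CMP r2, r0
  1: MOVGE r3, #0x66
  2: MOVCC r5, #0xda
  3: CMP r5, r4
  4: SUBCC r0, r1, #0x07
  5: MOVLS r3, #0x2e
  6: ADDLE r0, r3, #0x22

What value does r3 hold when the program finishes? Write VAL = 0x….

VAL = 0xa4

[0] flags=1000 → (cmp)
[1] flags=1000 GE?F → skip
[2] flags=1000 CC?T → r5=0xda
[3] flags=0010 → (cmp)
[4] flags=0010 CC?F → skip
[5] flags=0010 LS?F → skip
[6] flags=0010 LE?F → skip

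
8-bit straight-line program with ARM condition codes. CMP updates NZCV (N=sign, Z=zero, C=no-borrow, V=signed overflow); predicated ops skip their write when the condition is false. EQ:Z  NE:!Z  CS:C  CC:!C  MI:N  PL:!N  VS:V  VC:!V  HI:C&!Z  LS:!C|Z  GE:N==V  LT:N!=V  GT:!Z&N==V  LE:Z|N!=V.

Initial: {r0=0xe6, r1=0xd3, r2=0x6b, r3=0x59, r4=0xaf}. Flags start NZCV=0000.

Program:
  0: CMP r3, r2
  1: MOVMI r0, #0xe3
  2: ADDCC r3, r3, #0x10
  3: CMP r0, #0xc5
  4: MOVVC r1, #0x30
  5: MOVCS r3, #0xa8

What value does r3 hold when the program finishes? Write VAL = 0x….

VAL = 0xa8

0: ✓ CMP  NZCV=1000
1: ✓ MOVMI  r0←0xe3
2: ✓ ADDCC  r3←0x69
3: ✓ CMP  NZCV=0010
4: ✓ MOVVC  r1←0x30
5: ✓ MOVCS  r3←0xa8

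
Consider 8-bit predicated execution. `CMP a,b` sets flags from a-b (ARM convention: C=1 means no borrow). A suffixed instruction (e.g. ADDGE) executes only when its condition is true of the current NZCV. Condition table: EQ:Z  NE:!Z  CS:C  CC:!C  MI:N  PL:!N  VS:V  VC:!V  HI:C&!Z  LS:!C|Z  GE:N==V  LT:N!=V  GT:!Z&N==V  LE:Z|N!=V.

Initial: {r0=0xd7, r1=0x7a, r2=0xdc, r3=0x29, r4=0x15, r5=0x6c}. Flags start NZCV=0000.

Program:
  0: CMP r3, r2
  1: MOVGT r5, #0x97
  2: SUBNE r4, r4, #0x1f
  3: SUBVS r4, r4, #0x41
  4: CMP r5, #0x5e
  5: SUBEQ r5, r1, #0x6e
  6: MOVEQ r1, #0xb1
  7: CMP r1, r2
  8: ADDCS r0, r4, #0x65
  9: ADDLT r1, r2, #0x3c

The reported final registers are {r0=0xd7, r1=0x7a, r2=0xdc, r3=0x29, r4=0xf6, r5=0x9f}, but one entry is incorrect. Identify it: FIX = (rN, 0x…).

FIX = (r5, 0x97)

0: ✓ CMP  NZCV=0000
1: ✓ MOVGT  r5←0x97
2: ✓ SUBNE  r4←0xf6
3: · SUBVS
4: ✓ CMP  NZCV=0011
5: · SUBEQ
6: · MOVEQ
7: ✓ CMP  NZCV=1001
8: · ADDCS
9: · ADDLT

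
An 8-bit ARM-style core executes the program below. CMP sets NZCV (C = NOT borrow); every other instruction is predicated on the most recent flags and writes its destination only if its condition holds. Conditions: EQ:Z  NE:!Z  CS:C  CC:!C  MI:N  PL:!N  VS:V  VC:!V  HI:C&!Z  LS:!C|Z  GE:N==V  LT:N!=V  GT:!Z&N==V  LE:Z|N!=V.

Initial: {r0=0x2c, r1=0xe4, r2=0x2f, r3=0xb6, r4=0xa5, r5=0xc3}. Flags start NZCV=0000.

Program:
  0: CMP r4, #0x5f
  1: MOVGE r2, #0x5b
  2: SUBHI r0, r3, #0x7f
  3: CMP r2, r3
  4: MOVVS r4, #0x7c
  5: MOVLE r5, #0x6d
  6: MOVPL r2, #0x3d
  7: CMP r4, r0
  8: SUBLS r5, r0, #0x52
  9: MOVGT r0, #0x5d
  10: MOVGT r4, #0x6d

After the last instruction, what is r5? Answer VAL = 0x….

VAL = 0xc3

0: ✓ CMP  NZCV=0011
1: · MOVGE
2: ✓ SUBHI  r0←0x37
3: ✓ CMP  NZCV=0000
4: · MOVVS
5: · MOVLE
6: ✓ MOVPL  r2←0x3d
7: ✓ CMP  NZCV=0011
8: · SUBLS
9: · MOVGT
10: · MOVGT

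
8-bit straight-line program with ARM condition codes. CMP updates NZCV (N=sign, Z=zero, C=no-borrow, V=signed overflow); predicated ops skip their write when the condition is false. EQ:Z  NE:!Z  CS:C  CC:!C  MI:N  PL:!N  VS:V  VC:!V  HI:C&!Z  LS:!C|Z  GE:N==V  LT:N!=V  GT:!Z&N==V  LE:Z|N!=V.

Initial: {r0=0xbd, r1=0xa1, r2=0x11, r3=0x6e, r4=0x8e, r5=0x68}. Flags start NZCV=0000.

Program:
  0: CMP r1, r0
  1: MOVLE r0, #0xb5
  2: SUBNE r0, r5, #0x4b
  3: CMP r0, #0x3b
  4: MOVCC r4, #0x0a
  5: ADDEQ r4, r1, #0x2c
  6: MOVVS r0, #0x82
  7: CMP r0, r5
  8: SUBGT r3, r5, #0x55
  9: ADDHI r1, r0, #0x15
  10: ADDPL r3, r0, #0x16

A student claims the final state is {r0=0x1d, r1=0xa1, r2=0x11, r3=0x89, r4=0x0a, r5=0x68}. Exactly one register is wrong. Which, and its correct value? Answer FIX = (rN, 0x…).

FIX = (r3, 0x6e)

0: ✓ CMP  NZCV=1000
1: ✓ MOVLE  r0←0xb5
2: ✓ SUBNE  r0←0x1d
3: ✓ CMP  NZCV=1000
4: ✓ MOVCC  r4←0x0a
5: · ADDEQ
6: · MOVVS
7: ✓ CMP  NZCV=1000
8: · SUBGT
9: · ADDHI
10: · ADDPL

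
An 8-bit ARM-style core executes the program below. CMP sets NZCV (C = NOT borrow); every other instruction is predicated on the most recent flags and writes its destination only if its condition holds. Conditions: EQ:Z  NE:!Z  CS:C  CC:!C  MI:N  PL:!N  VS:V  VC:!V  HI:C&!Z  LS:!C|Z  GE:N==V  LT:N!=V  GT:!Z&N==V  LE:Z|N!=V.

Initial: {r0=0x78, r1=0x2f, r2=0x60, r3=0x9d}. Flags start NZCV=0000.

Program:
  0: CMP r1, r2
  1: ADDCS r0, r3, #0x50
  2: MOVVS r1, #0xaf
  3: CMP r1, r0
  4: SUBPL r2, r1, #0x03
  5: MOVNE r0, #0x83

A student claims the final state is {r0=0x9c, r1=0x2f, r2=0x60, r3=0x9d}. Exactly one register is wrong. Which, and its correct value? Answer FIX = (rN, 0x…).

FIX = (r0, 0x83)

0: ✓ CMP  NZCV=1000
1: · ADDCS
2: · MOVVS
3: ✓ CMP  NZCV=1000
4: · SUBPL
5: ✓ MOVNE  r0←0x83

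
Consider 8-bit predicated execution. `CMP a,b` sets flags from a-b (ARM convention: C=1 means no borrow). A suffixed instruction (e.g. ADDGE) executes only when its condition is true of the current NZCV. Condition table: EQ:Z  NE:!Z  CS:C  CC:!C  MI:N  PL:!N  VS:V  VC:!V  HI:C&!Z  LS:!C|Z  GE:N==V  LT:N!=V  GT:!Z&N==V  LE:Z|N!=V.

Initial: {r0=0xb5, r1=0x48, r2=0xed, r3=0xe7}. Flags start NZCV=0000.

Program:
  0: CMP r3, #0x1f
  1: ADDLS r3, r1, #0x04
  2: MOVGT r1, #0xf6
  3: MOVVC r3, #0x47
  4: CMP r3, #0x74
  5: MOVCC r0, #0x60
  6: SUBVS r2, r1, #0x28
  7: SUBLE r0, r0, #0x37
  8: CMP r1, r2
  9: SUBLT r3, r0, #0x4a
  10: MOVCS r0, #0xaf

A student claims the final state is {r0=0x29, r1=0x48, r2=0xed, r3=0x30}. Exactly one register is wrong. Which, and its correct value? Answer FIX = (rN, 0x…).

FIX = (r3, 0x47)

[0] flags=1010 → (cmp)
[1] flags=1010 LS?F → skip
[2] flags=1010 GT?F → skip
[3] flags=1010 VC?T → r3=0x47
[4] flags=1000 → (cmp)
[5] flags=1000 CC?T → r0=0x60
[6] flags=1000 VS?F → skip
[7] flags=1000 LE?T → r0=0x29
[8] flags=0000 → (cmp)
[9] flags=0000 LT?F → skip
[10] flags=0000 CS?F → skip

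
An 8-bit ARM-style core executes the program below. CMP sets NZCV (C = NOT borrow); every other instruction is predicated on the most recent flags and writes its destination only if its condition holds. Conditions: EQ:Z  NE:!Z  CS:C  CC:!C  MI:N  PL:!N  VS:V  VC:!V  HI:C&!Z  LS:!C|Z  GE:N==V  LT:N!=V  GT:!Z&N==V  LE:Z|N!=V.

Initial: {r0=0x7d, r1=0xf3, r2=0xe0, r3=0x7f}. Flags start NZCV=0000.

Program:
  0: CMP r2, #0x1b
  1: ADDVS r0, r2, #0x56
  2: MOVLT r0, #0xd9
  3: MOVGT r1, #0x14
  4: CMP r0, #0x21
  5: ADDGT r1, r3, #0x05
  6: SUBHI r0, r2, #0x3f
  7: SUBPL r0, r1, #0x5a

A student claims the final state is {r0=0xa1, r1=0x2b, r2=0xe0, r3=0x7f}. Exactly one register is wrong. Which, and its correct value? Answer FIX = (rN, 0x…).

0: ✓ CMP  NZCV=1010
1: · ADDVS
2: ✓ MOVLT  r0←0xd9
3: · MOVGT
4: ✓ CMP  NZCV=1010
5: · ADDGT
6: ✓ SUBHI  r0←0xa1
7: · SUBPL

FIX = (r1, 0xf3)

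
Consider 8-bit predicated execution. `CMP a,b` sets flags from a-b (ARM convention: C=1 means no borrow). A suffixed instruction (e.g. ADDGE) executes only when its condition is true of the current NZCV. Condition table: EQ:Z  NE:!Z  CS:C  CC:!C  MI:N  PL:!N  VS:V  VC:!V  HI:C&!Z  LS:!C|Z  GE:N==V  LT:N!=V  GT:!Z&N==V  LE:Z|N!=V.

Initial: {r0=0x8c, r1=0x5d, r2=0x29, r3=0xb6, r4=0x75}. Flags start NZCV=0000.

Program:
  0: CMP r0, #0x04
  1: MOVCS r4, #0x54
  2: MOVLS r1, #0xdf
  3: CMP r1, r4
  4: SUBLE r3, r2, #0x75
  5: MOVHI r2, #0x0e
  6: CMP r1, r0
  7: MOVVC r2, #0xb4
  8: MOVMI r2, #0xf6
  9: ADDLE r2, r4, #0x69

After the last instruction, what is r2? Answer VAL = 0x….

[0] flags=1010 → (cmp)
[1] flags=1010 CS?T → r4=0x54
[2] flags=1010 LS?F → skip
[3] flags=0010 → (cmp)
[4] flags=0010 LE?F → skip
[5] flags=0010 HI?T → r2=0x0e
[6] flags=1001 → (cmp)
[7] flags=1001 VC?F → skip
[8] flags=1001 MI?T → r2=0xf6
[9] flags=1001 LE?F → skip

VAL = 0xf6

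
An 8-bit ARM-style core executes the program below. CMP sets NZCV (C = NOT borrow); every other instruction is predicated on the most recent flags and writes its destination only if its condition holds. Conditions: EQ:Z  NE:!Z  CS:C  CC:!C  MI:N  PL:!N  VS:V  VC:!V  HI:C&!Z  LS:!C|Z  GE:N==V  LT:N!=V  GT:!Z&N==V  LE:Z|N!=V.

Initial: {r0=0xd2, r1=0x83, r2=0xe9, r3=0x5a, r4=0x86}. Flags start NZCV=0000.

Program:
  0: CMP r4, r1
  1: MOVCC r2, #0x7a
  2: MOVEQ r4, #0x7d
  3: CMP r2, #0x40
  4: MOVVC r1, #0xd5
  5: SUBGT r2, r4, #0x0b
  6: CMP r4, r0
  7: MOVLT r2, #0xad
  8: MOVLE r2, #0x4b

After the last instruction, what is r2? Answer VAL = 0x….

[0] flags=0010 → (cmp)
[1] flags=0010 CC?F → skip
[2] flags=0010 EQ?F → skip
[3] flags=1010 → (cmp)
[4] flags=1010 VC?T → r1=0xd5
[5] flags=1010 GT?F → skip
[6] flags=1000 → (cmp)
[7] flags=1000 LT?T → r2=0xad
[8] flags=1000 LE?T → r2=0x4b

VAL = 0x4b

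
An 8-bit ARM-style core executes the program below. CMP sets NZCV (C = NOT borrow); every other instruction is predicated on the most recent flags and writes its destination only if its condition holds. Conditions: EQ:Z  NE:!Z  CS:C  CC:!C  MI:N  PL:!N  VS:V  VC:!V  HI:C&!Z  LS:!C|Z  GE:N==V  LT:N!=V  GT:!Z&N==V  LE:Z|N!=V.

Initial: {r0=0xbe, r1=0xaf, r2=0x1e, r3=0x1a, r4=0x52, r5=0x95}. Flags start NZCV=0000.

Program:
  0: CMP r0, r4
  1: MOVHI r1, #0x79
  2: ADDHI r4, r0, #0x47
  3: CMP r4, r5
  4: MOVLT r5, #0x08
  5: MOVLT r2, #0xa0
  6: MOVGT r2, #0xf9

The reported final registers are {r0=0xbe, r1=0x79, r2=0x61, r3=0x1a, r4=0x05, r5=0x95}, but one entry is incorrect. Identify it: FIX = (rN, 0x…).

FIX = (r2, 0xf9)

[0] flags=0011 → (cmp)
[1] flags=0011 HI?T → r1=0x79
[2] flags=0011 HI?T → r4=0x05
[3] flags=0000 → (cmp)
[4] flags=0000 LT?F → skip
[5] flags=0000 LT?F → skip
[6] flags=0000 GT?T → r2=0xf9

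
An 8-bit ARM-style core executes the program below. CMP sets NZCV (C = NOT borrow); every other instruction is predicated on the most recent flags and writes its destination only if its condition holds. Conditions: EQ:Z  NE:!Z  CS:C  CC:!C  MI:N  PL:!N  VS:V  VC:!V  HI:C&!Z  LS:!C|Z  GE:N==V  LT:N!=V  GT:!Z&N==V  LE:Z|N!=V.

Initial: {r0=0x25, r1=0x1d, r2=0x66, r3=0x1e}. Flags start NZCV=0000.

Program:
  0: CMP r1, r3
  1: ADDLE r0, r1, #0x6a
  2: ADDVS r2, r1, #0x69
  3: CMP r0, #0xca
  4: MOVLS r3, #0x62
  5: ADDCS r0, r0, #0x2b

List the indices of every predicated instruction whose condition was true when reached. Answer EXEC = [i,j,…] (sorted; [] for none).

[0] flags=1000 → (cmp)
[1] flags=1000 LE?T → r0=0x87
[2] flags=1000 VS?F → skip
[3] flags=1000 → (cmp)
[4] flags=1000 LS?T → r3=0x62
[5] flags=1000 CS?F → skip

EXEC = [1,4]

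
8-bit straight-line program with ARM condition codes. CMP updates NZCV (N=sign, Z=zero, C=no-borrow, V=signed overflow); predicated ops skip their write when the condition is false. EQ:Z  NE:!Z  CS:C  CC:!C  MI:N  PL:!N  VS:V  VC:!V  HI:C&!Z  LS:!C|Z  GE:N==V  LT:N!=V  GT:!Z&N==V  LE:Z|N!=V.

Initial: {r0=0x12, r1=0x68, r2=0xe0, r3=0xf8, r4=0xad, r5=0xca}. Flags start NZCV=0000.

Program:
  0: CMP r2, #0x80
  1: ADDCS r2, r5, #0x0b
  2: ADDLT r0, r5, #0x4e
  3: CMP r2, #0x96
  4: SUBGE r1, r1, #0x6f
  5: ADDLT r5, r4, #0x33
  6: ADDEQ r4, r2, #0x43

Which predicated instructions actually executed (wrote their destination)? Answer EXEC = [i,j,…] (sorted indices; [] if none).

EXEC = [1,4]

[0] flags=0010 → (cmp)
[1] flags=0010 CS?T → r2=0xd5
[2] flags=0010 LT?F → skip
[3] flags=0010 → (cmp)
[4] flags=0010 GE?T → r1=0xf9
[5] flags=0010 LT?F → skip
[6] flags=0010 EQ?F → skip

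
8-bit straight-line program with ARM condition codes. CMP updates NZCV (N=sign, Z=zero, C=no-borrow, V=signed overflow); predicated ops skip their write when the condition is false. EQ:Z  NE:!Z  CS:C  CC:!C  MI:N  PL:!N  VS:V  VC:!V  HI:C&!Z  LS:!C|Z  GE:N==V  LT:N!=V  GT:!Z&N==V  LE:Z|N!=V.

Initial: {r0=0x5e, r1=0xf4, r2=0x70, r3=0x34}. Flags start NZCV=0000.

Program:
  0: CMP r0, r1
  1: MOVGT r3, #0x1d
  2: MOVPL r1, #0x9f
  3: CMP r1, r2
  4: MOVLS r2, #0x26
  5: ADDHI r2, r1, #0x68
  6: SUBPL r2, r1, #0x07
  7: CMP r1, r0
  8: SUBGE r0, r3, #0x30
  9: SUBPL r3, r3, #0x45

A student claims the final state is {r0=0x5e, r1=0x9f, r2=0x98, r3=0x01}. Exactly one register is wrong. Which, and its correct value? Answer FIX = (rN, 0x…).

FIX = (r3, 0xd8)

[0] flags=0000 → (cmp)
[1] flags=0000 GT?T → r3=0x1d
[2] flags=0000 PL?T → r1=0x9f
[3] flags=0011 → (cmp)
[4] flags=0011 LS?F → skip
[5] flags=0011 HI?T → r2=0x07
[6] flags=0011 PL?T → r2=0x98
[7] flags=0011 → (cmp)
[8] flags=0011 GE?F → skip
[9] flags=0011 PL?T → r3=0xd8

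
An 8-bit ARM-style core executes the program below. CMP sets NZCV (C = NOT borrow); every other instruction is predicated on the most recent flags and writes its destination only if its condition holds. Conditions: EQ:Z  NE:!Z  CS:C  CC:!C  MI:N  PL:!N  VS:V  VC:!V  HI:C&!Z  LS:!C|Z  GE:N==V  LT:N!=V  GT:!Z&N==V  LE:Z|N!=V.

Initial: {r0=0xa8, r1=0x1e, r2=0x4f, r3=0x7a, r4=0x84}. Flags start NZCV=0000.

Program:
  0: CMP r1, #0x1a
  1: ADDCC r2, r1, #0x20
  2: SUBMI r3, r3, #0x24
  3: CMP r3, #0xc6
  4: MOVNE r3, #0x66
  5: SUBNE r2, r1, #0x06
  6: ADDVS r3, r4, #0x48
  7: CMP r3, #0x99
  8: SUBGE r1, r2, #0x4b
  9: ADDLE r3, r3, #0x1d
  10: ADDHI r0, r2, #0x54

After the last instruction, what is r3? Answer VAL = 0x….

VAL = 0xcc

[0] flags=0010 → (cmp)
[1] flags=0010 CC?F → skip
[2] flags=0010 MI?F → skip
[3] flags=1001 → (cmp)
[4] flags=1001 NE?T → r3=0x66
[5] flags=1001 NE?T → r2=0x18
[6] flags=1001 VS?T → r3=0xcc
[7] flags=0010 → (cmp)
[8] flags=0010 GE?T → r1=0xcd
[9] flags=0010 LE?F → skip
[10] flags=0010 HI?T → r0=0x6c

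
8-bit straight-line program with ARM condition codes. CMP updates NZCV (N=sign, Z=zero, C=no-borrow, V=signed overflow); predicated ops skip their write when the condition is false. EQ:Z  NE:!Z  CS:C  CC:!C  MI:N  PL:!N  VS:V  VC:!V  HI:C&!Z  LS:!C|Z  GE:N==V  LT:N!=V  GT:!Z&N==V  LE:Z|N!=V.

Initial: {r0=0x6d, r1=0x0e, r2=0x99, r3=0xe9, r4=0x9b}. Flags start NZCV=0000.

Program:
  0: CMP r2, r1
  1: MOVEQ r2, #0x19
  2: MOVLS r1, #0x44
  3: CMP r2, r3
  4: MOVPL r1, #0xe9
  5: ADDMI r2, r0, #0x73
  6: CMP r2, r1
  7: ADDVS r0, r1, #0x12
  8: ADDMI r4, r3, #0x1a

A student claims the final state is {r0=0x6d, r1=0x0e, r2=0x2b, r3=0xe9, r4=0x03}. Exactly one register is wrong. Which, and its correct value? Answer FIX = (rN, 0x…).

FIX = (r2, 0xe0)

[0] flags=1010 → (cmp)
[1] flags=1010 EQ?F → skip
[2] flags=1010 LS?F → skip
[3] flags=1000 → (cmp)
[4] flags=1000 PL?F → skip
[5] flags=1000 MI?T → r2=0xe0
[6] flags=1010 → (cmp)
[7] flags=1010 VS?F → skip
[8] flags=1010 MI?T → r4=0x03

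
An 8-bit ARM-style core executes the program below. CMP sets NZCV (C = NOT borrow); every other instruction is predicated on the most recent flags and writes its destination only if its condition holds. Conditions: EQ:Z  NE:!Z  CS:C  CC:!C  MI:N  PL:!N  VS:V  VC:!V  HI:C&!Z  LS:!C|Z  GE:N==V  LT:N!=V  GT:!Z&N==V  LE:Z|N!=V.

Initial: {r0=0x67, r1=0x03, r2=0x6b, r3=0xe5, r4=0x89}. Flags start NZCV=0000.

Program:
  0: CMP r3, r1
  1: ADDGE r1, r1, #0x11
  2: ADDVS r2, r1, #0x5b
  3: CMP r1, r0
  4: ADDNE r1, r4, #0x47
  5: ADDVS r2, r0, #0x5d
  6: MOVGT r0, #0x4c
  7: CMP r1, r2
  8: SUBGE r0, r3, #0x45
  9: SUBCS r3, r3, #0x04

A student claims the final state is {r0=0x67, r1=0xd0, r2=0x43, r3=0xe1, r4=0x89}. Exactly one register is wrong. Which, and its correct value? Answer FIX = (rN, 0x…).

0: ✓ CMP  NZCV=1010
1: · ADDGE
2: · ADDVS
3: ✓ CMP  NZCV=1000
4: ✓ ADDNE  r1←0xd0
5: · ADDVS
6: · MOVGT
7: ✓ CMP  NZCV=0011
8: · SUBGE
9: ✓ SUBCS  r3←0xe1

FIX = (r2, 0x6b)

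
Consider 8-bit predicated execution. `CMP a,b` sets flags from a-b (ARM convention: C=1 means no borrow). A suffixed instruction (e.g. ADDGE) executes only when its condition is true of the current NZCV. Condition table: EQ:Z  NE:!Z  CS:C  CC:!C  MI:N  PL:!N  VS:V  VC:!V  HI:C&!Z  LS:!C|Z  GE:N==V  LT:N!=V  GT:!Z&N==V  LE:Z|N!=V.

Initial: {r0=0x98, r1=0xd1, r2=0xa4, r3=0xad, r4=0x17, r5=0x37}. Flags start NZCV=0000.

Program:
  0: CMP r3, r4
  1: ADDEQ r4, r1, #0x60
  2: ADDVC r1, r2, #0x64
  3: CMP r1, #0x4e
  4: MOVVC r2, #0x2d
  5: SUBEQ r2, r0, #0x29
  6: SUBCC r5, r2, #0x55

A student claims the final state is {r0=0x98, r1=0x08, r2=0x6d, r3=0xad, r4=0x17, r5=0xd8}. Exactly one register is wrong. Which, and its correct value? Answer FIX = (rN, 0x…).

[0] flags=1010 → (cmp)
[1] flags=1010 EQ?F → skip
[2] flags=1010 VC?T → r1=0x08
[3] flags=1000 → (cmp)
[4] flags=1000 VC?T → r2=0x2d
[5] flags=1000 EQ?F → skip
[6] flags=1000 CC?T → r5=0xd8

FIX = (r2, 0x2d)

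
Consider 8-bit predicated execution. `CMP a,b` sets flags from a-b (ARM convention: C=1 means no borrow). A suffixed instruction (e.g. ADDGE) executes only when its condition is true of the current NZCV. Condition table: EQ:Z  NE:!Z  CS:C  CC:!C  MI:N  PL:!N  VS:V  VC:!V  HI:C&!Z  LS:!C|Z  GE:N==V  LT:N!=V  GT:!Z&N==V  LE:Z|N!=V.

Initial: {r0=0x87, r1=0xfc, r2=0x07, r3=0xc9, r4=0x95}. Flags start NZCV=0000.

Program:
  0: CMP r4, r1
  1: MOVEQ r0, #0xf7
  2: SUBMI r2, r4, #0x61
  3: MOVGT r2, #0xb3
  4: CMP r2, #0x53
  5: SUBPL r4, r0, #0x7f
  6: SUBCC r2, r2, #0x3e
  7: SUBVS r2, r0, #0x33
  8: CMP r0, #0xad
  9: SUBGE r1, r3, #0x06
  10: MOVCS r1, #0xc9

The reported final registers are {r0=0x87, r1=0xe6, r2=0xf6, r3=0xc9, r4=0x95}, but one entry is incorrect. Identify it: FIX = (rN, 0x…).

[0] flags=1000 → (cmp)
[1] flags=1000 EQ?F → skip
[2] flags=1000 MI?T → r2=0x34
[3] flags=1000 GT?F → skip
[4] flags=1000 → (cmp)
[5] flags=1000 PL?F → skip
[6] flags=1000 CC?T → r2=0xf6
[7] flags=1000 VS?F → skip
[8] flags=1000 → (cmp)
[9] flags=1000 GE?F → skip
[10] flags=1000 CS?F → skip

FIX = (r1, 0xfc)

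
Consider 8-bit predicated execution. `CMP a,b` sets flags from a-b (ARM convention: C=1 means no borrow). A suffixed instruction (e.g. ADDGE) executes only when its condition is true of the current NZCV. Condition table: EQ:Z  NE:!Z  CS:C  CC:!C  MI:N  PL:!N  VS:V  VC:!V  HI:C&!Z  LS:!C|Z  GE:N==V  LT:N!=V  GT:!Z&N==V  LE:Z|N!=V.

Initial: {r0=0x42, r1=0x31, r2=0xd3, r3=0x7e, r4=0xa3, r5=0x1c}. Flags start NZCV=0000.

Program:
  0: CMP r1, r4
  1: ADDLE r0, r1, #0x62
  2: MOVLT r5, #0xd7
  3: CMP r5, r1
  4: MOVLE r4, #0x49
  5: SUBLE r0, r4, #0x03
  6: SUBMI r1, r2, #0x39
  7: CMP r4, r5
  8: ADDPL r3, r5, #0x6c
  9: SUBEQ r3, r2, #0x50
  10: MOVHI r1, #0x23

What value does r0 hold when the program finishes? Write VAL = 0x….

0: ✓ CMP  NZCV=1001
1: · ADDLE
2: · MOVLT
3: ✓ CMP  NZCV=1000
4: ✓ MOVLE  r4←0x49
5: ✓ SUBLE  r0←0x46
6: ✓ SUBMI  r1←0x9a
7: ✓ CMP  NZCV=0010
8: ✓ ADDPL  r3←0x88
9: · SUBEQ
10: ✓ MOVHI  r1←0x23

VAL = 0x46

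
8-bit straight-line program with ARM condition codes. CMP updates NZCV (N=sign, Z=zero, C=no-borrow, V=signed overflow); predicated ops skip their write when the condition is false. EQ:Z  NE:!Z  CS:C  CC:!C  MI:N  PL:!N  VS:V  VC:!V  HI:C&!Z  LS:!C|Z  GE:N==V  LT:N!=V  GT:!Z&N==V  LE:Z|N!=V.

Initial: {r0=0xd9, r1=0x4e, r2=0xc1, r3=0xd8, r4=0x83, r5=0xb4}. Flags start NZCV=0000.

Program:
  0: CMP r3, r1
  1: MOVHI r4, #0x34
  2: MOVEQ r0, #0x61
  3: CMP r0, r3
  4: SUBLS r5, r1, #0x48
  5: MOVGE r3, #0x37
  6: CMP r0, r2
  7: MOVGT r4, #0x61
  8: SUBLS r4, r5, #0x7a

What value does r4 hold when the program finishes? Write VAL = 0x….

VAL = 0x61

[0] flags=1010 → (cmp)
[1] flags=1010 HI?T → r4=0x34
[2] flags=1010 EQ?F → skip
[3] flags=0010 → (cmp)
[4] flags=0010 LS?F → skip
[5] flags=0010 GE?T → r3=0x37
[6] flags=0010 → (cmp)
[7] flags=0010 GT?T → r4=0x61
[8] flags=0010 LS?F → skip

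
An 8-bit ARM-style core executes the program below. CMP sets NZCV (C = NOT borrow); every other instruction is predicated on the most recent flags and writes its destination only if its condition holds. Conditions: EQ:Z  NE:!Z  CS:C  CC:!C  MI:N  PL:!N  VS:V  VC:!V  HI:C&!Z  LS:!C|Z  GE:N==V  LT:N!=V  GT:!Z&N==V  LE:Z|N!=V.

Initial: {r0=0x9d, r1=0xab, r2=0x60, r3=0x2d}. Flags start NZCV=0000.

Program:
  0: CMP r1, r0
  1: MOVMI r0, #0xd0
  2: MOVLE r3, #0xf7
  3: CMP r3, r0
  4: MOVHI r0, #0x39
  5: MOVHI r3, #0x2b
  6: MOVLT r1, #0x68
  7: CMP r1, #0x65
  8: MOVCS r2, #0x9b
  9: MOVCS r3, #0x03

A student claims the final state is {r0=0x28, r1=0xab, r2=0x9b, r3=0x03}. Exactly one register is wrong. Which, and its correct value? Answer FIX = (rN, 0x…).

FIX = (r0, 0x9d)

[0] flags=0010 → (cmp)
[1] flags=0010 MI?F → skip
[2] flags=0010 LE?F → skip
[3] flags=1001 → (cmp)
[4] flags=1001 HI?F → skip
[5] flags=1001 HI?F → skip
[6] flags=1001 LT?F → skip
[7] flags=0011 → (cmp)
[8] flags=0011 CS?T → r2=0x9b
[9] flags=0011 CS?T → r3=0x03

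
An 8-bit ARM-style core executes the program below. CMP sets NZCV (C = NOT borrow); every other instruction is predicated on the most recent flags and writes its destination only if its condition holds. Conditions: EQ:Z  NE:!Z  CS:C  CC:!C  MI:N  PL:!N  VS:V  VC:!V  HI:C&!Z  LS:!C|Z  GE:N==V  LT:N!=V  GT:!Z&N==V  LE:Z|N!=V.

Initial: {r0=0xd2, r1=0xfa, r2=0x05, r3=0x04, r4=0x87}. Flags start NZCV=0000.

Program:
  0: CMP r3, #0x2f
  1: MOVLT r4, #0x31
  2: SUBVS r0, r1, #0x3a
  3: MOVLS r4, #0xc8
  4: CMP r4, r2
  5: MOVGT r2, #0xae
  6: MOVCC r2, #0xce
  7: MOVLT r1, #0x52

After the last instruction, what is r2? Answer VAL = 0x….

VAL = 0x05

[0] flags=1000 → (cmp)
[1] flags=1000 LT?T → r4=0x31
[2] flags=1000 VS?F → skip
[3] flags=1000 LS?T → r4=0xc8
[4] flags=1010 → (cmp)
[5] flags=1010 GT?F → skip
[6] flags=1010 CC?F → skip
[7] flags=1010 LT?T → r1=0x52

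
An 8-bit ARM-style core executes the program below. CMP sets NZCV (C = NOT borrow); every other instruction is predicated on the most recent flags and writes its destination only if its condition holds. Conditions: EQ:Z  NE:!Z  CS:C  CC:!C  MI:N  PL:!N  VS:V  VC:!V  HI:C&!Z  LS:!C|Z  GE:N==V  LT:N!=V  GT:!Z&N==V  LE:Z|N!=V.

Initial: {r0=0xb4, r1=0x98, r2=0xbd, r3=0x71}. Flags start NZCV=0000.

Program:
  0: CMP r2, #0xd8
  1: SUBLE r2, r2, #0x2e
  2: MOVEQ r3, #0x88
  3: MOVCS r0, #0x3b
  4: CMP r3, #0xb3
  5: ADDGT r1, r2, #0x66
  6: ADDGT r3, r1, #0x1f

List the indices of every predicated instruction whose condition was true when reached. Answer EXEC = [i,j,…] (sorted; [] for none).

EXEC = [1,5,6]

0: ✓ CMP  NZCV=1000
1: ✓ SUBLE  r2←0x8f
2: · MOVEQ
3: · MOVCS
4: ✓ CMP  NZCV=1001
5: ✓ ADDGT  r1←0xf5
6: ✓ ADDGT  r3←0x14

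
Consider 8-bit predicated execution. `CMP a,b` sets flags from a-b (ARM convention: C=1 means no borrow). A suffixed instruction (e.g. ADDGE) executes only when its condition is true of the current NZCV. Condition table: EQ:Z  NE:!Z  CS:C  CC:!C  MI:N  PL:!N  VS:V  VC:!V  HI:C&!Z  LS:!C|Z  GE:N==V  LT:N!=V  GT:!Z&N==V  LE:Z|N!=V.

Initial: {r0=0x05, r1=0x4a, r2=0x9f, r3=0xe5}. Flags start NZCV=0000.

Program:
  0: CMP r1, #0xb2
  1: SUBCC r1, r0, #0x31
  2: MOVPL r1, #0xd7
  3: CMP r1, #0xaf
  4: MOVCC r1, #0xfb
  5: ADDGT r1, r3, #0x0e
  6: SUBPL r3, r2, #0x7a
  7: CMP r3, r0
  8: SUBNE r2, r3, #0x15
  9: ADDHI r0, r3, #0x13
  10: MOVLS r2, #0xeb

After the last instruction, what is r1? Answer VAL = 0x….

[0] flags=1001 → (cmp)
[1] flags=1001 CC?T → r1=0xd4
[2] flags=1001 PL?F → skip
[3] flags=0010 → (cmp)
[4] flags=0010 CC?F → skip
[5] flags=0010 GT?T → r1=0xf3
[6] flags=0010 PL?T → r3=0x25
[7] flags=0010 → (cmp)
[8] flags=0010 NE?T → r2=0x10
[9] flags=0010 HI?T → r0=0x38
[10] flags=0010 LS?F → skip

VAL = 0xf3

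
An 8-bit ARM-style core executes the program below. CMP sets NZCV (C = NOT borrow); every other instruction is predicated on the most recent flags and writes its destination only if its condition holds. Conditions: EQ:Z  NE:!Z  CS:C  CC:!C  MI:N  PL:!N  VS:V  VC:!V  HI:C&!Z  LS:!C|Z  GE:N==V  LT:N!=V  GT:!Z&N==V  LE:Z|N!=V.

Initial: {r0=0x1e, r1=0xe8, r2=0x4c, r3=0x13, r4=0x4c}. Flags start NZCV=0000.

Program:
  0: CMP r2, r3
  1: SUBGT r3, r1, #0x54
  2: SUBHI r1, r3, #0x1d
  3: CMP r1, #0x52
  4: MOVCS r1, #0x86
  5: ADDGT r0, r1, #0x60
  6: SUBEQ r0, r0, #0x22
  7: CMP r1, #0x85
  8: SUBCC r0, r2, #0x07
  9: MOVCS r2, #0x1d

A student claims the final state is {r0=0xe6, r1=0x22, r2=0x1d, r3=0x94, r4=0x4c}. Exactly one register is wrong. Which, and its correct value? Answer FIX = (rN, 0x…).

FIX = (r1, 0x86)

[0] flags=0010 → (cmp)
[1] flags=0010 GT?T → r3=0x94
[2] flags=0010 HI?T → r1=0x77
[3] flags=0010 → (cmp)
[4] flags=0010 CS?T → r1=0x86
[5] flags=0010 GT?T → r0=0xe6
[6] flags=0010 EQ?F → skip
[7] flags=0010 → (cmp)
[8] flags=0010 CC?F → skip
[9] flags=0010 CS?T → r2=0x1d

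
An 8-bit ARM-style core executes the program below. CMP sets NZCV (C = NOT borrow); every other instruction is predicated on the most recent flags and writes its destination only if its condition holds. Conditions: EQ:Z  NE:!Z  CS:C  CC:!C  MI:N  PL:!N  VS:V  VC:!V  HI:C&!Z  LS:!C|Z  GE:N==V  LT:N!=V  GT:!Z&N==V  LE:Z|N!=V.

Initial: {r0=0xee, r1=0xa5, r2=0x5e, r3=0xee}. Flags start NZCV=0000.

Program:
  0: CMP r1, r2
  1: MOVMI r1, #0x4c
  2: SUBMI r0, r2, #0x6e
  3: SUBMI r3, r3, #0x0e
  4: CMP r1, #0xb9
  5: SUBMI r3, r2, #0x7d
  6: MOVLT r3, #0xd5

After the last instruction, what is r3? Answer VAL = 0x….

VAL = 0xd5

[0] flags=0011 → (cmp)
[1] flags=0011 MI?F → skip
[2] flags=0011 MI?F → skip
[3] flags=0011 MI?F → skip
[4] flags=1000 → (cmp)
[5] flags=1000 MI?T → r3=0xe1
[6] flags=1000 LT?T → r3=0xd5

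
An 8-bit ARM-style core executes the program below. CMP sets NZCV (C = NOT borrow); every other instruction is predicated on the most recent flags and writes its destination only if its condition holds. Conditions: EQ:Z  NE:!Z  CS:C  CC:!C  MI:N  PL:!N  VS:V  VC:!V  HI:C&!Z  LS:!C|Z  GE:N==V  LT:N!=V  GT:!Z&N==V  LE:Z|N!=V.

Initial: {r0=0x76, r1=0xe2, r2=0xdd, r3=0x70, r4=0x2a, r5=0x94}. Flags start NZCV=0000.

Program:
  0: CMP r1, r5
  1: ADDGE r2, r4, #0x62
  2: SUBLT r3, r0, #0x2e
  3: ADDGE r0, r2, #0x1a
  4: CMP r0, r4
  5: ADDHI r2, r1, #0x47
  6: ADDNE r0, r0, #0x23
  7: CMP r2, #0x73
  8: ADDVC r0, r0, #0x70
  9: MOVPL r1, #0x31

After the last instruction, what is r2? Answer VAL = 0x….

VAL = 0x29

0: ✓ CMP  NZCV=0010
1: ✓ ADDGE  r2←0x8c
2: · SUBLT
3: ✓ ADDGE  r0←0xa6
4: ✓ CMP  NZCV=0011
5: ✓ ADDHI  r2←0x29
6: ✓ ADDNE  r0←0xc9
7: ✓ CMP  NZCV=1000
8: ✓ ADDVC  r0←0x39
9: · MOVPL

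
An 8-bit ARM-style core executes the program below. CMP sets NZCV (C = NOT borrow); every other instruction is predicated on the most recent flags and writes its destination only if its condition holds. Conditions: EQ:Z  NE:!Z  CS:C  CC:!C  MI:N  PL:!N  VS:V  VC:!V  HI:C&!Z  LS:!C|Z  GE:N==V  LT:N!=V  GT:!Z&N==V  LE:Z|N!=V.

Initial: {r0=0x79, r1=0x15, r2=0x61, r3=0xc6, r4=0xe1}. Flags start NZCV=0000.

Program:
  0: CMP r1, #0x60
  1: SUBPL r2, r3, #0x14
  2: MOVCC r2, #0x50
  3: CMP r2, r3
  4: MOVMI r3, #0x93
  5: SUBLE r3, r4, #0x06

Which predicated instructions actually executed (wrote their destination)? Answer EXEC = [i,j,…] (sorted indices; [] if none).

EXEC = [2,4]

[0] flags=1000 → (cmp)
[1] flags=1000 PL?F → skip
[2] flags=1000 CC?T → r2=0x50
[3] flags=1001 → (cmp)
[4] flags=1001 MI?T → r3=0x93
[5] flags=1001 LE?F → skip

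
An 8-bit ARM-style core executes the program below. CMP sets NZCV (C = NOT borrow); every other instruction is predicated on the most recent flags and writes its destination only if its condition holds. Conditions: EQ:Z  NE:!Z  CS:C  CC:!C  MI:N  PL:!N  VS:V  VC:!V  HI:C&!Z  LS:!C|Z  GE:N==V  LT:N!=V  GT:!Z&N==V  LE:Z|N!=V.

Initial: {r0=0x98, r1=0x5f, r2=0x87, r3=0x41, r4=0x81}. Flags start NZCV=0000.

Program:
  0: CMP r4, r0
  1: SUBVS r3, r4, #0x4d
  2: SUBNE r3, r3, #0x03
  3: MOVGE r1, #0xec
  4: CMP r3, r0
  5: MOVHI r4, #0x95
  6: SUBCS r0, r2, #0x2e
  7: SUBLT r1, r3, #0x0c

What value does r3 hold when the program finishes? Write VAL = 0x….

VAL = 0x3e

[0] flags=1000 → (cmp)
[1] flags=1000 VS?F → skip
[2] flags=1000 NE?T → r3=0x3e
[3] flags=1000 GE?F → skip
[4] flags=1001 → (cmp)
[5] flags=1001 HI?F → skip
[6] flags=1001 CS?F → skip
[7] flags=1001 LT?F → skip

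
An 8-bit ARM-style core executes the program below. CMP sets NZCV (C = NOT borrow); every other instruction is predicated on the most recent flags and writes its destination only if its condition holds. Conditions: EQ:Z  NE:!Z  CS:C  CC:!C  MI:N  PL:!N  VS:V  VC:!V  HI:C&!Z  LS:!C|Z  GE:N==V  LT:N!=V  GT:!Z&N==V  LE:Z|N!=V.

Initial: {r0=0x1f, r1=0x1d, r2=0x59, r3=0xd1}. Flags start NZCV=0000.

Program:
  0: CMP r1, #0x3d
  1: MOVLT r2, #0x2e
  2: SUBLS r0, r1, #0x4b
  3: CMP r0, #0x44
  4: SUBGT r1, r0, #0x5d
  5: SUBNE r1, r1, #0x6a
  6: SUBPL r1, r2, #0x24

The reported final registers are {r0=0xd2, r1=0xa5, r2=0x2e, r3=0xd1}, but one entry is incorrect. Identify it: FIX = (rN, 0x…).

0: ✓ CMP  NZCV=1000
1: ✓ MOVLT  r2←0x2e
2: ✓ SUBLS  r0←0xd2
3: ✓ CMP  NZCV=1010
4: · SUBGT
5: ✓ SUBNE  r1←0xb3
6: · SUBPL

FIX = (r1, 0xb3)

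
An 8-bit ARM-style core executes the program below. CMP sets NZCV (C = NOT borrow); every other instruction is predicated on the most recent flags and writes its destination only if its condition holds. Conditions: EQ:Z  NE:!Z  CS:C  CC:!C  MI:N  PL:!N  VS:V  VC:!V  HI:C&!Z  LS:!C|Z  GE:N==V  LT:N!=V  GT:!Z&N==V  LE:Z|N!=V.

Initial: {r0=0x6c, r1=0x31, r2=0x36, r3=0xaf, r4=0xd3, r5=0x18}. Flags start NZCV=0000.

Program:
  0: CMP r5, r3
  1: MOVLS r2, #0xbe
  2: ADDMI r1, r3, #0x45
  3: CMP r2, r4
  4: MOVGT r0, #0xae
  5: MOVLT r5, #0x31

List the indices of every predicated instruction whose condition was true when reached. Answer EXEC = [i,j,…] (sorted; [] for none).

EXEC = [1,5]

0: ✓ CMP  NZCV=0000
1: ✓ MOVLS  r2←0xbe
2: · ADDMI
3: ✓ CMP  NZCV=1000
4: · MOVGT
5: ✓ MOVLT  r5←0x31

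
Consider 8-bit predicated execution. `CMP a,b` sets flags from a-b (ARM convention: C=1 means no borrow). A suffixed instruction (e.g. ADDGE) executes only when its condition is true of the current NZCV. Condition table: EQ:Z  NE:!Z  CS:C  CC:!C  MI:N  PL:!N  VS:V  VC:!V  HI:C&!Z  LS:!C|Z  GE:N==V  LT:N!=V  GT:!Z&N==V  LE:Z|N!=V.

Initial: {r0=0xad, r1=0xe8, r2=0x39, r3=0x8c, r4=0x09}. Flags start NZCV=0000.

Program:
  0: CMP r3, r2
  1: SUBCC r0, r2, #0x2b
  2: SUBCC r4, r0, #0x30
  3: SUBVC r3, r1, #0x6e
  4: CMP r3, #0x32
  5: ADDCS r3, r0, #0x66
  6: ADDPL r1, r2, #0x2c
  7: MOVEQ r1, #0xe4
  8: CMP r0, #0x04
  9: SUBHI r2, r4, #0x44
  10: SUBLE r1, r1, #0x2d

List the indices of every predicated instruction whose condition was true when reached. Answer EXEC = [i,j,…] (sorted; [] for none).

EXEC = [5,6,9,10]

[0] flags=0011 → (cmp)
[1] flags=0011 CC?F → skip
[2] flags=0011 CC?F → skip
[3] flags=0011 VC?F → skip
[4] flags=0011 → (cmp)
[5] flags=0011 CS?T → r3=0x13
[6] flags=0011 PL?T → r1=0x65
[7] flags=0011 EQ?F → skip
[8] flags=1010 → (cmp)
[9] flags=1010 HI?T → r2=0xc5
[10] flags=1010 LE?T → r1=0x38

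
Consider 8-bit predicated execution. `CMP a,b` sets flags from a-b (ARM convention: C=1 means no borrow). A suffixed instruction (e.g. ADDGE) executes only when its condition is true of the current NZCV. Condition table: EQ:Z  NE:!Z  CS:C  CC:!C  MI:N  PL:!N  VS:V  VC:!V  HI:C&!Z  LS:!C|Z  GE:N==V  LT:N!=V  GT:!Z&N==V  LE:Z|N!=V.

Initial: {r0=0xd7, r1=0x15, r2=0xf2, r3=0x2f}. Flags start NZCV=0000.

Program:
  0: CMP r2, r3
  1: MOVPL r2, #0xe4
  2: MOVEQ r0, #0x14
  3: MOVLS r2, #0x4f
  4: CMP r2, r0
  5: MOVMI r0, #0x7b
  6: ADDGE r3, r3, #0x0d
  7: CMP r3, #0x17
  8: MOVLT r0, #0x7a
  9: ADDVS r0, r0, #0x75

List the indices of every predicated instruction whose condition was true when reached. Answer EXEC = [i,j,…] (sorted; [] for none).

0: ✓ CMP  NZCV=1010
1: · MOVPL
2: · MOVEQ
3: · MOVLS
4: ✓ CMP  NZCV=0010
5: · MOVMI
6: ✓ ADDGE  r3←0x3c
7: ✓ CMP  NZCV=0010
8: · MOVLT
9: · ADDVS

EXEC = [6]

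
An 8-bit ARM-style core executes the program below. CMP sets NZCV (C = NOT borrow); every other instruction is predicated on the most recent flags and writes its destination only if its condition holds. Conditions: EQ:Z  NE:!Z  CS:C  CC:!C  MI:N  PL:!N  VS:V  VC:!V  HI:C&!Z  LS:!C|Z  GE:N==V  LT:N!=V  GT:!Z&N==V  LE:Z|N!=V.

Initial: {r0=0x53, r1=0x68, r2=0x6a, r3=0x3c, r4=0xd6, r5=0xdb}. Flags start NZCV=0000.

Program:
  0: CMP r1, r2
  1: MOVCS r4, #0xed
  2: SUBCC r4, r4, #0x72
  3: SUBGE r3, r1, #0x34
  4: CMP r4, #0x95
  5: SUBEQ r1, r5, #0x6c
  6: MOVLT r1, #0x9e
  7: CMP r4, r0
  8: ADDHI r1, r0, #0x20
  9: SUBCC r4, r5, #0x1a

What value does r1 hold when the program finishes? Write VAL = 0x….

VAL = 0x73

0: ✓ CMP  NZCV=1000
1: · MOVCS
2: ✓ SUBCC  r4←0x64
3: · SUBGE
4: ✓ CMP  NZCV=1001
5: · SUBEQ
6: · MOVLT
7: ✓ CMP  NZCV=0010
8: ✓ ADDHI  r1←0x73
9: · SUBCC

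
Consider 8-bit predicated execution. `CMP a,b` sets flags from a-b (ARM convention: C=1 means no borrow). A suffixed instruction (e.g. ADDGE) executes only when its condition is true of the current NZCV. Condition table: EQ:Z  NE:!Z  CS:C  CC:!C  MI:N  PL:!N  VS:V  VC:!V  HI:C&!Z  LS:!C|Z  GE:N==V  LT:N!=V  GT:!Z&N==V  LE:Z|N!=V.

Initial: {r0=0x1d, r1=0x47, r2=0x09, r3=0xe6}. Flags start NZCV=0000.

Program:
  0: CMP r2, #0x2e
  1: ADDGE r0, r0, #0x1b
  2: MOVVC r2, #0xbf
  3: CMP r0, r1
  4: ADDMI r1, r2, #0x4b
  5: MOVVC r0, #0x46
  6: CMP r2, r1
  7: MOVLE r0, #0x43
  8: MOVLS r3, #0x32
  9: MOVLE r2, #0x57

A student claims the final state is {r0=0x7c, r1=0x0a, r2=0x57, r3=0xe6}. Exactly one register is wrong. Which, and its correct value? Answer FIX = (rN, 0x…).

FIX = (r0, 0x43)

0: ✓ CMP  NZCV=1000
1: · ADDGE
2: ✓ MOVVC  r2←0xbf
3: ✓ CMP  NZCV=1000
4: ✓ ADDMI  r1←0x0a
5: ✓ MOVVC  r0←0x46
6: ✓ CMP  NZCV=1010
7: ✓ MOVLE  r0←0x43
8: · MOVLS
9: ✓ MOVLE  r2←0x57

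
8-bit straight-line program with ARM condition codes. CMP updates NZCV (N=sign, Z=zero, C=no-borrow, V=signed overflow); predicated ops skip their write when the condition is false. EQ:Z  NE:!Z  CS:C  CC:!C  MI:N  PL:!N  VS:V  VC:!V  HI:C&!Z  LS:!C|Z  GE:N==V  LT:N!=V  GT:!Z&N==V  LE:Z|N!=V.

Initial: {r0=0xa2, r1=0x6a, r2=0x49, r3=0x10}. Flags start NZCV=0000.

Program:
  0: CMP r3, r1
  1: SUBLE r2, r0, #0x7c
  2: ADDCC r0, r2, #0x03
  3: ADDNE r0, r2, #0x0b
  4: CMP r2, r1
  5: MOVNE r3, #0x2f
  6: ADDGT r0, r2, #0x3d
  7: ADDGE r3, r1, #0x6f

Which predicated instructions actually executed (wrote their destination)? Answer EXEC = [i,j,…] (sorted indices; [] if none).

0: ✓ CMP  NZCV=1000
1: ✓ SUBLE  r2←0x26
2: ✓ ADDCC  r0←0x29
3: ✓ ADDNE  r0←0x31
4: ✓ CMP  NZCV=1000
5: ✓ MOVNE  r3←0x2f
6: · ADDGT
7: · ADDGE

EXEC = [1,2,3,5]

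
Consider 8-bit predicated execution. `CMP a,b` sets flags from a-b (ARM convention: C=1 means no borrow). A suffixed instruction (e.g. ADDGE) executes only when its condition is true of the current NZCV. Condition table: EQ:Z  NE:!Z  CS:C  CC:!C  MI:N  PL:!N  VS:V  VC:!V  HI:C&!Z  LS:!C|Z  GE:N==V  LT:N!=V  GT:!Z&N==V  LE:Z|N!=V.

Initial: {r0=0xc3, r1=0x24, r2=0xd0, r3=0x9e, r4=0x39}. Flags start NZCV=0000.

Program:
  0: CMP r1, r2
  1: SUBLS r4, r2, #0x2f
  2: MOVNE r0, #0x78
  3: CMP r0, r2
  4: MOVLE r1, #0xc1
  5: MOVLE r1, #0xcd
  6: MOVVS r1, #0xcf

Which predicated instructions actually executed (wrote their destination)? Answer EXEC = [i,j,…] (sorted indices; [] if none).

EXEC = [1,2,6]

0: ✓ CMP  NZCV=0000
1: ✓ SUBLS  r4←0xa1
2: ✓ MOVNE  r0←0x78
3: ✓ CMP  NZCV=1001
4: · MOVLE
5: · MOVLE
6: ✓ MOVVS  r1←0xcf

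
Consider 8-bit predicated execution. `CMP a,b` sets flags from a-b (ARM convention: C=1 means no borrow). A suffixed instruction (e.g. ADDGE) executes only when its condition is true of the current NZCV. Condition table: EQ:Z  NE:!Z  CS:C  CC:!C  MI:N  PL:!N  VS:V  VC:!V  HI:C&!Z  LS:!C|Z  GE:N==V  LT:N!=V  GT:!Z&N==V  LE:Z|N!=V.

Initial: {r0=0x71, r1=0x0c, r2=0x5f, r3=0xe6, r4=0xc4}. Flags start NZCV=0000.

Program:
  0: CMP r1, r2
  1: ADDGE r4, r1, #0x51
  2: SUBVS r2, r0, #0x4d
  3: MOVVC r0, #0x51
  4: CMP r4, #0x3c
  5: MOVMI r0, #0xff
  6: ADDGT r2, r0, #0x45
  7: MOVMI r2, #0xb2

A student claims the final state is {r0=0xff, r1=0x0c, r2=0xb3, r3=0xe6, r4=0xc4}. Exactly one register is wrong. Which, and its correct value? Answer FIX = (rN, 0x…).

FIX = (r2, 0xb2)

[0] flags=1000 → (cmp)
[1] flags=1000 GE?F → skip
[2] flags=1000 VS?F → skip
[3] flags=1000 VC?T → r0=0x51
[4] flags=1010 → (cmp)
[5] flags=1010 MI?T → r0=0xff
[6] flags=1010 GT?F → skip
[7] flags=1010 MI?T → r2=0xb2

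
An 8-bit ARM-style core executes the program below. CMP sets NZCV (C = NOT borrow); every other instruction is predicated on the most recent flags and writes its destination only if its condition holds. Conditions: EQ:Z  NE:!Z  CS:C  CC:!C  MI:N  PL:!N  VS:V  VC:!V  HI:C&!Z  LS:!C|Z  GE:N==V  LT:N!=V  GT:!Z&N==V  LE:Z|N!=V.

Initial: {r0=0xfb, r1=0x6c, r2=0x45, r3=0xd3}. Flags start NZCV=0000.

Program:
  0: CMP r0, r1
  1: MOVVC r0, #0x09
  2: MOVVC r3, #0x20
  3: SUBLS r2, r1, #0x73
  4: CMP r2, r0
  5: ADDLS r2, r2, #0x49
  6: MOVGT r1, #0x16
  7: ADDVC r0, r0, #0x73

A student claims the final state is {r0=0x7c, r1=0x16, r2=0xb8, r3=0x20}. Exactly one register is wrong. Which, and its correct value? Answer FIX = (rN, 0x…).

FIX = (r2, 0x45)

0: ✓ CMP  NZCV=1010
1: ✓ MOVVC  r0←0x09
2: ✓ MOVVC  r3←0x20
3: · SUBLS
4: ✓ CMP  NZCV=0010
5: · ADDLS
6: ✓ MOVGT  r1←0x16
7: ✓ ADDVC  r0←0x7c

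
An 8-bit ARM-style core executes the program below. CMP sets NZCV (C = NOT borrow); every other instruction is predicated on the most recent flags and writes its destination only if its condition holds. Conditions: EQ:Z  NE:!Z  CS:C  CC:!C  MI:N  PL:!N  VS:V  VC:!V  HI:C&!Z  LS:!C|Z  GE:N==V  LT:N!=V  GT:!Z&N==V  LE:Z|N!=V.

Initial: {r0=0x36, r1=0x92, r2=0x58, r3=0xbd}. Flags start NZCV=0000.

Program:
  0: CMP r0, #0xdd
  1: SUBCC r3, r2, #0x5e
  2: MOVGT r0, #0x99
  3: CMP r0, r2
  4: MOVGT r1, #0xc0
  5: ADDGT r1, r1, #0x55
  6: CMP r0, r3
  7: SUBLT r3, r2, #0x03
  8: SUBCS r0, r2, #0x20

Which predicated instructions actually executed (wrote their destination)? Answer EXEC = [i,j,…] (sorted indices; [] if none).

EXEC = [1,2,7]

[0] flags=0000 → (cmp)
[1] flags=0000 CC?T → r3=0xfa
[2] flags=0000 GT?T → r0=0x99
[3] flags=0011 → (cmp)
[4] flags=0011 GT?F → skip
[5] flags=0011 GT?F → skip
[6] flags=1000 → (cmp)
[7] flags=1000 LT?T → r3=0x55
[8] flags=1000 CS?F → skip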